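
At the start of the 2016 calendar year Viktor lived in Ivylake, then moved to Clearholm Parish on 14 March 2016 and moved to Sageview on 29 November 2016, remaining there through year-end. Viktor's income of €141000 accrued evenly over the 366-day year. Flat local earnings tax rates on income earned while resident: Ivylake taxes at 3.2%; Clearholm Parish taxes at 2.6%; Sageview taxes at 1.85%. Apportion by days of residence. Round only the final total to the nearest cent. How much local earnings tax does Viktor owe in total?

Ivylake, 1 January – 13 March 2016: 73 days → €141000 × 3.2% × 73/366 = €899.9344
Clearholm Parish, 14 March – 28 November 2016: 260 days → €141000 × 2.6% × 260/366 = €2604.2623
Sageview, 29 November – 31 December 2016: 33 days → €141000 × 1.85% × 33/366 = €235.1926
Total = €3739.3893

€3739.39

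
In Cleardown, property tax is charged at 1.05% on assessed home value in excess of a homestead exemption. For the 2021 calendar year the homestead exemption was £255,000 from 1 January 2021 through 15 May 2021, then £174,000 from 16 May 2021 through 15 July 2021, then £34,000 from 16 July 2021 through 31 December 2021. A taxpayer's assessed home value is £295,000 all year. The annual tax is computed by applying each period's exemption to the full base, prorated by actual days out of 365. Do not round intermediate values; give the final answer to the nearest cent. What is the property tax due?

1 January – 15 May 2021: 135 days, exemption £255,000 → (£295,000 − £255,000) × 1.05% × 135/365 = £155.3425
16 May – 15 July 2021: 61 days, exemption £174,000 → (£295,000 − £174,000) × 1.05% × 61/365 = £212.3301
16 July – 31 December 2021: 169 days, exemption £34,000 → (£295,000 − £34,000) × 1.05% × 169/365 = £1,268.8890
Total = £1,636.5616

£1,636.56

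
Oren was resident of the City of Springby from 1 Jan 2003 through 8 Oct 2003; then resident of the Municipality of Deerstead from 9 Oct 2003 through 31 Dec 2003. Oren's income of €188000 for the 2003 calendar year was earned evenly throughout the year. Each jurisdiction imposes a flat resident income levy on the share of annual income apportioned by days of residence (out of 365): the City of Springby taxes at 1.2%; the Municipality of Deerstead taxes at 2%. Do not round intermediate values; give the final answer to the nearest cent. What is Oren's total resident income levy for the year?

€2602.13

The City of Springby, 1 Jan – 8 Oct 2003: 281 days → €188000 × 1.2% × 281/365 = €1736.8110
The Municipality of Deerstead, 9 Oct – 31 Dec 2003: 84 days → €188000 × 2% × 84/365 = €865.3151
Total = €2602.1260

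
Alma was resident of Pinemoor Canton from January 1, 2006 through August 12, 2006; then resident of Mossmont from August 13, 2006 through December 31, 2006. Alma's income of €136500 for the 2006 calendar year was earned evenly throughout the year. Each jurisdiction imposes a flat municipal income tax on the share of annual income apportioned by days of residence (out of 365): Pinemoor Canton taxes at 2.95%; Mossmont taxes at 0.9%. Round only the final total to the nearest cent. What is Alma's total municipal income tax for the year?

Pinemoor Canton, January 1 – August 12, 2006: 224 days → €136500 × 2.95% × 224/365 = €2471.2110
Mossmont, August 13 – December 31, 2006: 141 days → €136500 × 0.9% × 141/365 = €474.5712
Total = €2945.7822

€2945.78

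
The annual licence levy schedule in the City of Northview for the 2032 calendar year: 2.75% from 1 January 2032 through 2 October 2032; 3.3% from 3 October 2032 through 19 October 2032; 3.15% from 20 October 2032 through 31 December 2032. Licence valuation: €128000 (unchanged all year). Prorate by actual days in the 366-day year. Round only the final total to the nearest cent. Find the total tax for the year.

€3654.82

1 January – 2 October 2032: 276 days at 2.75% → €128000 × 2.75% × 276/366 = €2654.4262
3 October – 19 October 2032: 17 days at 3.3% → €128000 × 3.3% × 17/366 = €196.1967
20 October – 31 December 2032: 73 days at 3.15% → €128000 × 3.15% × 73/366 = €804.1967
Total = €3654.8197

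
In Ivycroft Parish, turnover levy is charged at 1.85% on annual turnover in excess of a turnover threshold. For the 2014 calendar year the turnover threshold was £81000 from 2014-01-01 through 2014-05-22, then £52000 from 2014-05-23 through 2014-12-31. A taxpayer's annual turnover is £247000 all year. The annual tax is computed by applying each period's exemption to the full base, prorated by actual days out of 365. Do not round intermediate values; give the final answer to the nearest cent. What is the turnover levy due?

2014-01-01 to 2014-05-22: 142 days, exemption £81000 → (£247000 − £81000) × 1.85% × 142/365 = £1194.7452
2014-05-23 to 2014-12-31: 223 days, exemption £52000 → (£247000 − £52000) × 1.85% × 223/365 = £2204.0342
Total = £3398.7795

£3398.78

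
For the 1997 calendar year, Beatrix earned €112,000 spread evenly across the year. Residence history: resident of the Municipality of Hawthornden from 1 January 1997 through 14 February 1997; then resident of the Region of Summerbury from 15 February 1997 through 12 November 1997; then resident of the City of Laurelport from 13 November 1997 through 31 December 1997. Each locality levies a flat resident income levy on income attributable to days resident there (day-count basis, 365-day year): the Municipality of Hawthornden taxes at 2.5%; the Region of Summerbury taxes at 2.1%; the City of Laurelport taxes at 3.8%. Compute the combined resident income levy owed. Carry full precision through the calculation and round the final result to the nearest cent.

€2,662.84

The Municipality of Hawthornden, 1 January – 14 February 1997: 45 days → €112,000 × 2.5% × 45/365 = €345.2055
The Region of Summerbury, 15 February – 12 November 1997: 271 days → €112,000 × 2.1% × 271/365 = €1,746.2795
The City of Laurelport, 13 November – 31 December 1997: 49 days → €112,000 × 3.8% × 49/365 = €571.3534
Total = €2,662.8384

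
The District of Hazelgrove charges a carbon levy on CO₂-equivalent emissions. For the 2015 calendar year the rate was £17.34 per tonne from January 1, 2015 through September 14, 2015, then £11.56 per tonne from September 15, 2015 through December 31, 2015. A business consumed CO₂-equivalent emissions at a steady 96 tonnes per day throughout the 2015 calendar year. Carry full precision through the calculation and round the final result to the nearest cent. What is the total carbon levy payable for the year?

January 1 – September 14, 2015: 257 days × 96 tonnes/day = 24,672 tonnes at £17.34/tonne → £427,812.48
September 15 – December 31, 2015: 108 days × 96 tonnes/day = 10,368 tonnes at £11.56/tonne → £119,854.08

£547,666.56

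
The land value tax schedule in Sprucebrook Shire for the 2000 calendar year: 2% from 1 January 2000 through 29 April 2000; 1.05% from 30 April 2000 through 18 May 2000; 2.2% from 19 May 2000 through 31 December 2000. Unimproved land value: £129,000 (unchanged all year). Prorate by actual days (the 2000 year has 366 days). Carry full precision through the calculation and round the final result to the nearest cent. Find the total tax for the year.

£2,676.40

1 January – 29 April 2000: 120 days at 2% → £129,000 × 2% × 120/366 = £845.9016
30 April – 18 May 2000: 19 days at 1.05% → £129,000 × 1.05% × 19/366 = £70.3156
19 May – 31 December 2000: 227 days at 2.2% → £129,000 × 2.2% × 227/366 = £1,760.1803
Total = £2,676.3975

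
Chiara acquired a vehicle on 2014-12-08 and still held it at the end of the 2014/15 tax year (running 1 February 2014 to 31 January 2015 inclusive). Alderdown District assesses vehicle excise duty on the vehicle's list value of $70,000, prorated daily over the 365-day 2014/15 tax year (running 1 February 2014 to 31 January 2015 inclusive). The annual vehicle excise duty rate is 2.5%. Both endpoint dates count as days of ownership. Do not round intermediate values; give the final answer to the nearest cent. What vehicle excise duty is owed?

$263.70

Days held (2014-12-08 to 2015-01-31): 55 out of 365
Tax = $70,000 × 2.5% × 55/365 = $263.6986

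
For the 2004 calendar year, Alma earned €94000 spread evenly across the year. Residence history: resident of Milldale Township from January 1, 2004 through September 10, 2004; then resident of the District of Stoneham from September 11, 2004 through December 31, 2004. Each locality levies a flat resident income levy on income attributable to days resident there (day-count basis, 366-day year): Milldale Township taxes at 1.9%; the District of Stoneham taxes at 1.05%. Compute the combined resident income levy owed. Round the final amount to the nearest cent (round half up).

€1541.50

Milldale Township, January 1 – September 10, 2004: 254 days → €94000 × 1.9% × 254/366 = €1239.4645
The District of Stoneham, September 11 – December 31, 2004: 112 days → €94000 × 1.05% × 112/366 = €302.0328
Total = €1541.4973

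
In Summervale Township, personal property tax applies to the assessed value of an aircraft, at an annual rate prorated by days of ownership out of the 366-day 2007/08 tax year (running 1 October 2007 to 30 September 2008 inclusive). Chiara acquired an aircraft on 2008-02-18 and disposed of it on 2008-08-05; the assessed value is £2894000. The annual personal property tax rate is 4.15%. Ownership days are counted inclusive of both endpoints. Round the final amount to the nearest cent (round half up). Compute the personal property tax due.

Days held (2008-02-18 to 2008-08-05): 170 out of 366
Tax = £2894000 × 4.15% × 170/366 = £55784.6175

£55784.62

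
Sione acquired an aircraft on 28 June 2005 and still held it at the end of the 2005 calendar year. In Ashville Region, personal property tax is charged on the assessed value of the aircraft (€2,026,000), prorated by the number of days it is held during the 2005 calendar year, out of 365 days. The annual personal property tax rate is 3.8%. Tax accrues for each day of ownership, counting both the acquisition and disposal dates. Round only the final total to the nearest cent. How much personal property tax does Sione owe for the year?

Days held (28 June – 31 December 2005): 187 out of 365
Tax = €2,026,000 × 3.8% × 187/365 = €39,443.1671

€39,443.17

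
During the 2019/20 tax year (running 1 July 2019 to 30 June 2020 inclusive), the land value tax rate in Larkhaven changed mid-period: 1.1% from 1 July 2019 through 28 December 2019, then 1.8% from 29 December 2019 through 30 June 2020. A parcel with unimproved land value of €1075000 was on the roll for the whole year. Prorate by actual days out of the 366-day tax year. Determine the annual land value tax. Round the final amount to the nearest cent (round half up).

1 July – 28 December 2019: 181 days at 1.1% → €1075000 × 1.1% × 181/366 = €5847.8825
29 December 2019 – 30 June 2020: 185 days at 1.8% → €1075000 × 1.8% × 185/366 = €9780.7377
Total = €15628.6202

€15628.62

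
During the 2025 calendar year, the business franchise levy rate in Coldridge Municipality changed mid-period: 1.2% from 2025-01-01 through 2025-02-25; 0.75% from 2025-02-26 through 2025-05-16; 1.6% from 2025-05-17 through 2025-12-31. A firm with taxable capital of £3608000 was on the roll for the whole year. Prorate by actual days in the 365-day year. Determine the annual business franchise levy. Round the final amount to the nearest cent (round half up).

£48792.02

2025-01-01 to 2025-02-25: 56 days at 1.2% → £3608000 × 1.2% × 56/365 = £6642.6740
2025-02-26 to 2025-05-16: 80 days at 0.75% → £3608000 × 0.75% × 80/365 = £5930.9589
2025-05-17 to 2025-12-31: 229 days at 1.6% → £3608000 × 1.6% × 229/365 = £36218.3890
Total = £48792.0219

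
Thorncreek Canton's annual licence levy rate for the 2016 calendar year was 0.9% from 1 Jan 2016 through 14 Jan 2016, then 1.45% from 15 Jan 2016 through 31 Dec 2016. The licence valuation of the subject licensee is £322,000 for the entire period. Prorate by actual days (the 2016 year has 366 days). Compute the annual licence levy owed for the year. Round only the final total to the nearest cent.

1 Jan – 14 Jan 2016: 14 days at 0.9% → £322,000 × 0.9% × 14/366 = £110.8525
15 Jan – 31 Dec 2016: 352 days at 1.45% → £322,000 × 1.45% × 352/366 = £4,490.4044
Total = £4,601.2568

£4,601.26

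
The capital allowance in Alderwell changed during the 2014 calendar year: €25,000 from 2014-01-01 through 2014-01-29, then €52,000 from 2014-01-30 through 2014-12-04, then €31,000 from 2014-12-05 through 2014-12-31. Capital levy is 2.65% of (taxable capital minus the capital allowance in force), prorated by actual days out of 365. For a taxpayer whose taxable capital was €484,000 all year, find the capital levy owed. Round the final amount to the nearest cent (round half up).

€11,546.01

2014-01-01 to 2014-01-29: 29 days, exemption €25,000 → (€484,000 − €25,000) × 2.65% × 29/365 = €966.4151
2014-01-30 to 2014-12-04: 309 days, exemption €52,000 → (€484,000 − €52,000) × 2.65% × 309/365 = €9,691.5945
2014-12-05 to 2014-12-31: 27 days, exemption €31,000 → (€484,000 − €31,000) × 2.65% × 27/365 = €888.0041
Total = €11,546.0137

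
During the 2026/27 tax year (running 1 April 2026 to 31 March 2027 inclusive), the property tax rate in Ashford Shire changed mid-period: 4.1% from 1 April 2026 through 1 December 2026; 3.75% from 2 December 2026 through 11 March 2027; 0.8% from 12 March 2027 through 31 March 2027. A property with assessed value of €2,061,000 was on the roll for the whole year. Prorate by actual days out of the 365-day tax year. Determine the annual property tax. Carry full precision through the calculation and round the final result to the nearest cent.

€78,797.96

1 April – 1 December 2026: 245 days at 4.1% → €2,061,000 × 4.1% × 245/365 = €56,719.8493
2 December 2026 – 11 March 2027: 100 days at 3.75% → €2,061,000 × 3.75% × 100/365 = €21,174.6575
12 March – 31 March 2027: 20 days at 0.8% → €2,061,000 × 0.8% × 20/365 = €903.4521
Total = €78,797.9589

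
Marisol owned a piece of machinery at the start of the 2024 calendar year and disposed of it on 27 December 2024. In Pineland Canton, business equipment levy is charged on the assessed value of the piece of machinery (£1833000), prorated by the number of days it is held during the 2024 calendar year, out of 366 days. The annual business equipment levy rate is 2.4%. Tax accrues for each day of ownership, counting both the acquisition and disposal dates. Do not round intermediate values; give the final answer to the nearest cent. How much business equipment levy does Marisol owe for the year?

Days held (1 January – 27 December 2024): 362 out of 366
Tax = £1833000 × 2.4% × 362/366 = £43511.2131

£43511.21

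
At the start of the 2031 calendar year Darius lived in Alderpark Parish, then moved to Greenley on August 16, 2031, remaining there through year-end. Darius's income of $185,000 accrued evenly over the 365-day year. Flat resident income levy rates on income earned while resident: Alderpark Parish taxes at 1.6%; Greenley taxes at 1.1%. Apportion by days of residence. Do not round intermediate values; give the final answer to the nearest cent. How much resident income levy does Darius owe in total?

Alderpark Parish, January 1 – August 15, 2031: 227 days → $185,000 × 1.6% × 227/365 = $1,840.8767
Greenley, August 16 – December 31, 2031: 138 days → $185,000 × 1.1% × 138/365 = $769.3973
Total = $2,610.2740

$2,610.27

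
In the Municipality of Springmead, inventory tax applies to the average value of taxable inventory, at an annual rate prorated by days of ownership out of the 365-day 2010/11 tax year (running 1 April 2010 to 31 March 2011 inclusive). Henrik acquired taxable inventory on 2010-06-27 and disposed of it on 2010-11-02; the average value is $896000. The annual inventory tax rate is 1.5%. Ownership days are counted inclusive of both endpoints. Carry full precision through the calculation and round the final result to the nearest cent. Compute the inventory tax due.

Days held (2010-06-27 to 2010-11-02): 129 out of 365
Tax = $896000 × 1.5% × 129/365 = $4750.0274

$4750.03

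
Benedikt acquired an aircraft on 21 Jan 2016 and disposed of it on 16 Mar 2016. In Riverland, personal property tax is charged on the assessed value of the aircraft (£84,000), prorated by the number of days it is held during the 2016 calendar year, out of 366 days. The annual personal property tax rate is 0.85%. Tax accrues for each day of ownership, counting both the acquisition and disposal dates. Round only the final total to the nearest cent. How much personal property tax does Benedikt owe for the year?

Days held (21 Jan – 16 Mar 2016): 56 out of 366
Tax = £84,000 × 0.85% × 56/366 = £109.2459

£109.25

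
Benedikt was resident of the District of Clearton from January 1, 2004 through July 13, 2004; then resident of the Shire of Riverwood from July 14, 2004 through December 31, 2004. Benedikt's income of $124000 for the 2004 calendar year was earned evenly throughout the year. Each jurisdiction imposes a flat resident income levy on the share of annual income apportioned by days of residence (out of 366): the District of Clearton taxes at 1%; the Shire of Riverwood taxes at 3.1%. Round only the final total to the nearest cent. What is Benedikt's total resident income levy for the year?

The District of Clearton, January 1 – July 13, 2004: 195 days → $124000 × 1% × 195/366 = $660.6557
The Shire of Riverwood, July 14 – December 31, 2004: 171 days → $124000 × 3.1% × 171/366 = $1795.9672
Total = $2456.6230

$2456.62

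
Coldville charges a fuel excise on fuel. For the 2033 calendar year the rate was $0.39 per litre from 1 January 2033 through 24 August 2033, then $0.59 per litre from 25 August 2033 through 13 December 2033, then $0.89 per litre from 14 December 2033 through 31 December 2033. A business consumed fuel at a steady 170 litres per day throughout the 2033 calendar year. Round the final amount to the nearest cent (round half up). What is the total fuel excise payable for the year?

1 January – 24 August 2033: 236 days × 170 litres/day = 40,120 litres at $0.39/litre → $15,646.80
25 August – 13 December 2033: 111 days × 170 litres/day = 18,870 litres at $0.59/litre → $11,133.30
14 December – 31 December 2033: 18 days × 170 litres/day = 3,060 litres at $0.89/litre → $2,723.40

$29,503.50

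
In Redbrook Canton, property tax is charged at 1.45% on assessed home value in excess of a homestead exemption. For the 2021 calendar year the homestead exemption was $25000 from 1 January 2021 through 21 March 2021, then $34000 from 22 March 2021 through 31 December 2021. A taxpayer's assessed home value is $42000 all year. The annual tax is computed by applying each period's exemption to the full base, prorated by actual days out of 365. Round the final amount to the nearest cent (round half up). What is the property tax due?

$144.60

1 January – 21 March 2021: 80 days, exemption $25000 → ($42000 − $25000) × 1.45% × 80/365 = $54.0274
22 March – 31 December 2021: 285 days, exemption $34000 → ($42000 − $34000) × 1.45% × 285/365 = $90.5753
Total = $144.6027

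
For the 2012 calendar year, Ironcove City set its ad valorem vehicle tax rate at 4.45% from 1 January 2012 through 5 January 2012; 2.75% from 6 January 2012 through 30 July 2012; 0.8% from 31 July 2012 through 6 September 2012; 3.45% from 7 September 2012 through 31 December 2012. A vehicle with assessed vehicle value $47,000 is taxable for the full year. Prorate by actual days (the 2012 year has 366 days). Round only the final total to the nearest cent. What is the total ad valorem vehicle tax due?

1 January – 5 January 2012: 5 days at 4.45% → $47,000 × 4.45% × 5/366 = $28.5724
6 January – 30 July 2012: 207 days at 2.75% → $47,000 × 2.75% × 207/366 = $731.0041
31 July – 6 September 2012: 38 days at 0.8% → $47,000 × 0.8% × 38/366 = $39.0383
7 September – 31 December 2012: 116 days at 3.45% → $47,000 × 3.45% × 116/366 = $513.9180
Total = $1,312.5328

$1,312.53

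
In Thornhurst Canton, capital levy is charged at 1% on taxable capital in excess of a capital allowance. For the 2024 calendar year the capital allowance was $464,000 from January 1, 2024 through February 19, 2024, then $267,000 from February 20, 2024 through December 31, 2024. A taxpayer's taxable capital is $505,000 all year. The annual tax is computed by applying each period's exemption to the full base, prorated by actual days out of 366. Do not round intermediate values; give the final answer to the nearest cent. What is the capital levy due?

January 1 – February 19, 2024: 50 days, exemption $464,000 → ($505,000 − $464,000) × 1% × 50/366 = $56.0109
February 20 – December 31, 2024: 316 days, exemption $267,000 → ($505,000 − $267,000) × 1% × 316/366 = $2,054.8634
Total = $2,110.8743

$2,110.87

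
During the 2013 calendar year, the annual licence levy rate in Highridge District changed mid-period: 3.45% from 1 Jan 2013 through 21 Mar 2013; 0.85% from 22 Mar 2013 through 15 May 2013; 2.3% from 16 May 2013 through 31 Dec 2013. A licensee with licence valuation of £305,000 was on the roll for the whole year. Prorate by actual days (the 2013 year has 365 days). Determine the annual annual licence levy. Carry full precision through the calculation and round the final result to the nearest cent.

1 Jan – 21 Mar 2013: 80 days at 3.45% → £305,000 × 3.45% × 80/365 = £2,306.3014
22 Mar – 15 May 2013: 55 days at 0.85% → £305,000 × 0.85% × 55/365 = £390.6507
16 May – 31 Dec 2013: 230 days at 2.3% → £305,000 × 2.3% × 230/365 = £4,420.4110
Total = £7,117.3630

£7,117.36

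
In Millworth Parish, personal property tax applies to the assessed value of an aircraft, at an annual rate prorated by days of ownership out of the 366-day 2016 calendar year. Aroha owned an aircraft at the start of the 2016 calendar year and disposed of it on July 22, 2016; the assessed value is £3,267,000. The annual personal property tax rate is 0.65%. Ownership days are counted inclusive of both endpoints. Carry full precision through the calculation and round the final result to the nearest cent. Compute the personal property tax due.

£11,836.18

Days held (January 1 – July 22, 2016): 204 out of 366
Tax = £3,267,000 × 0.65% × 204/366 = £11,836.1803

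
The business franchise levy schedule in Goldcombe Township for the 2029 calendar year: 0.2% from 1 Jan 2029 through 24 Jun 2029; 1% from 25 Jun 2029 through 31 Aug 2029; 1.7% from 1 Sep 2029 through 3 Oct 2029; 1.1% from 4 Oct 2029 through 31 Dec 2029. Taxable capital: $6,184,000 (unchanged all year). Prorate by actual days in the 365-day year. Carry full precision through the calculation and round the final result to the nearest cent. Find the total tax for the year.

1 Jan – 24 Jun 2029: 175 days at 0.2% → $6,184,000 × 0.2% × 175/365 = $5,929.8630
25 Jun – 31 Aug 2029: 68 days at 1% → $6,184,000 × 1% × 68/365 = $11,520.8767
1 Sep – 3 Oct 2029: 33 days at 1.7% → $6,184,000 × 1.7% × 33/365 = $9,504.7233
4 Oct – 31 Dec 2029: 89 days at 1.1% → $6,184,000 × 1.1% × 89/365 = $16,586.6740
Total = $43,542.1370

$43,542.14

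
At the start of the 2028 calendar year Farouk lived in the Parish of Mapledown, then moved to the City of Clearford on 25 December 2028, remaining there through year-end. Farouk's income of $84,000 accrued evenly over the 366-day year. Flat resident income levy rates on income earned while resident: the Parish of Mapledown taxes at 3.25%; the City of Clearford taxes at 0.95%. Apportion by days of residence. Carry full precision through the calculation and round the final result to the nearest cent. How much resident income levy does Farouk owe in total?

The Parish of Mapledown, 1 January – 24 December 2028: 359 days → $84,000 × 3.25% × 359/366 = $2,677.7869
The City of Clearford, 25 December – 31 December 2028: 7 days → $84,000 × 0.95% × 7/366 = $15.2623
Total = $2,693.0492

$2,693.05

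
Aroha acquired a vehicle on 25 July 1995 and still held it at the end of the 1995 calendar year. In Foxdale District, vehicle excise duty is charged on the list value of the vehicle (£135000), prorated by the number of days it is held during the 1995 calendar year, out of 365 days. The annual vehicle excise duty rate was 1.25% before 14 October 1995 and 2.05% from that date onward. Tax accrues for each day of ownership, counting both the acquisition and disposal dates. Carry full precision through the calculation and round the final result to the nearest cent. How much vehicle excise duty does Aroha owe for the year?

£973.48

25 July – 13 October 1995: 81 days at 1.25% → £135000 × 1.25% × 81/365 = £374.4863
14 October – 31 December 1995: 79 days at 2.05% → £135000 × 2.05% × 79/365 = £598.9932
Total = £973.4795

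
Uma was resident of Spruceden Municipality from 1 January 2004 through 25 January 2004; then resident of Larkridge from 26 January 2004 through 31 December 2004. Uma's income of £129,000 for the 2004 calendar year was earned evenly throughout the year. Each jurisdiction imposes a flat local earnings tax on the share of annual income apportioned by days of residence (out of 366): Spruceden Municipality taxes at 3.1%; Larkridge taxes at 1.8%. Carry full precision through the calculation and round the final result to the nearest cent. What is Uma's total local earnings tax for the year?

£2,436.55

Spruceden Municipality, 1 January – 25 January 2004: 25 days → £129,000 × 3.1% × 25/366 = £273.1557
Larkridge, 26 January – 31 December 2004: 341 days → £129,000 × 1.8% × 341/366 = £2,163.3934
Total = £2,436.5492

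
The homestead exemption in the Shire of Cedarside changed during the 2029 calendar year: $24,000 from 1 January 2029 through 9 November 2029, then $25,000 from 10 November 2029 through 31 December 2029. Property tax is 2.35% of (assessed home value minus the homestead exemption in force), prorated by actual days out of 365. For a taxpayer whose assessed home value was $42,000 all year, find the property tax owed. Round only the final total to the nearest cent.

1 January – 9 November 2029: 313 days, exemption $24,000 → ($42,000 − $24,000) × 2.35% × 313/365 = $362.7370
10 November – 31 December 2029: 52 days, exemption $25,000 → ($42,000 − $25,000) × 2.35% × 52/365 = $56.9151
Total = $419.6521

$419.65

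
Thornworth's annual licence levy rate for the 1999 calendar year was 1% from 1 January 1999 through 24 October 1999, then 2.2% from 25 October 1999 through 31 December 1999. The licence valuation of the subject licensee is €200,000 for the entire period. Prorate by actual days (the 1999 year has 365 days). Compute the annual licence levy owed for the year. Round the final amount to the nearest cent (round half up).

€2,447.12

1 January – 24 October 1999: 297 days at 1% → €200,000 × 1% × 297/365 = €1,627.3973
25 October – 31 December 1999: 68 days at 2.2% → €200,000 × 2.2% × 68/365 = €819.7260
Total = €2,447.1233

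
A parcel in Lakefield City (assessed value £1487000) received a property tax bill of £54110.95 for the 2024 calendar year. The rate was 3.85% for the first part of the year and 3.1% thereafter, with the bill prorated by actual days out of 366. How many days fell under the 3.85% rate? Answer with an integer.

Let d = days at the first rate; then 366 − d days at the second rate.
£1487000 × [3.85%·d + 3.1%·(366−d)] / 366 = £54110.95
Solving gives d = 263, so the new rate took effect on 20 Sep 2024.

263 days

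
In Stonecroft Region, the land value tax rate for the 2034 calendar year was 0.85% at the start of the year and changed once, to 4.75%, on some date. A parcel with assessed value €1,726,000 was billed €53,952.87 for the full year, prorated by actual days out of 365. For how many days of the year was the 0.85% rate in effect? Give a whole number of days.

Let d = days at the first rate; then 365 − d days at the second rate.
€1,726,000 × [0.85%·d + 4.75%·(365−d)] / 365 = €53,952.87
Solving gives d = 152, so the new rate took effect on June 2, 2034.

152 days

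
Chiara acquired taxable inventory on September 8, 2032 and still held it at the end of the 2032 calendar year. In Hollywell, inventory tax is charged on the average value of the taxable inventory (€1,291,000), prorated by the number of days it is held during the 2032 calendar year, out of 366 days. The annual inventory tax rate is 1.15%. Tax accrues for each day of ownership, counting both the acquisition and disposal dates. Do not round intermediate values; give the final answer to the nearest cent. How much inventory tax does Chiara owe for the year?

Days held (September 8 – December 31, 2032): 115 out of 366
Tax = €1,291,000 × 1.15% × 115/366 = €4,664.8839

€4,664.88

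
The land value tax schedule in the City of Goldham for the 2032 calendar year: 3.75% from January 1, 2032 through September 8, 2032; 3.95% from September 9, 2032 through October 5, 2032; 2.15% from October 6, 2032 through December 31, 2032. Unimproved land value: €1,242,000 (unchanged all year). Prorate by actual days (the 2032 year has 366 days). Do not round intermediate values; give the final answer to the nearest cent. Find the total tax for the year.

January 1 – September 8, 2032: 252 days at 3.75% → €1,242,000 × 3.75% × 252/366 = €32,068.0328
September 9 – October 5, 2032: 27 days at 3.95% → €1,242,000 × 3.95% × 27/366 = €3,619.1066
October 6 – December 31, 2032: 87 days at 2.15% → €1,242,000 × 2.15% × 87/366 = €6,347.4344
Total = €42,034.5738

€42,034.57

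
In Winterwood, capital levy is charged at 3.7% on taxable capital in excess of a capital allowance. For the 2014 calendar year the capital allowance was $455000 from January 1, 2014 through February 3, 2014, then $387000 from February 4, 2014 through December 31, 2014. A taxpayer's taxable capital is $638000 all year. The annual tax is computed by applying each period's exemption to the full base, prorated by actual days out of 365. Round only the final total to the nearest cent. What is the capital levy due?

$9052.63

January 1 – February 3, 2014: 34 days, exemption $455000 → ($638000 − $455000) × 3.7% × 34/365 = $630.7233
February 4 – December 31, 2014: 331 days, exemption $387000 → ($638000 − $387000) × 3.7% × 331/365 = $8421.9096
Total = $9052.6329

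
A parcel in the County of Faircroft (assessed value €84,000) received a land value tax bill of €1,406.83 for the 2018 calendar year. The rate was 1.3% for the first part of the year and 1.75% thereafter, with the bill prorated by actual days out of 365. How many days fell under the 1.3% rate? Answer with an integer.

61 days

Let d = days at the first rate; then 365 − d days at the second rate.
€84,000 × [1.3%·d + 1.75%·(365−d)] / 365 = €1,406.83
Solving gives d = 61, so the new rate took effect on 3 Mar 2018.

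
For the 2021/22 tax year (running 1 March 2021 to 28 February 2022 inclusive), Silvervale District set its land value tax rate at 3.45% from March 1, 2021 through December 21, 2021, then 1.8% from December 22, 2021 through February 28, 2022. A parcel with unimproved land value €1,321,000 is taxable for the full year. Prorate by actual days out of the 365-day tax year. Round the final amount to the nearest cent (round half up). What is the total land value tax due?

€41,454.07

March 1 – December 21, 2021: 296 days at 3.45% → €1,321,000 × 3.45% × 296/365 = €36,959.0466
December 22, 2021 – February 28, 2022: 69 days at 1.8% → €1,321,000 × 1.8% × 69/365 = €4,495.0192
Total = €41,454.0658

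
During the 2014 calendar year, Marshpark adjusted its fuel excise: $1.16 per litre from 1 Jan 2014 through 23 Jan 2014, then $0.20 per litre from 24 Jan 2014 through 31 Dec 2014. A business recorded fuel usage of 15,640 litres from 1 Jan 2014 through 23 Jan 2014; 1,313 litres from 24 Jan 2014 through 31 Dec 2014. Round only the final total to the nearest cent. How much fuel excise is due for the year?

$18,405.00

1 Jan – 23 Jan 2014: 15,640 litres at $1.16/litre → $18,142.40
24 Jan – 31 Dec 2014: 1,313 litres at $0.20/litre → $262.60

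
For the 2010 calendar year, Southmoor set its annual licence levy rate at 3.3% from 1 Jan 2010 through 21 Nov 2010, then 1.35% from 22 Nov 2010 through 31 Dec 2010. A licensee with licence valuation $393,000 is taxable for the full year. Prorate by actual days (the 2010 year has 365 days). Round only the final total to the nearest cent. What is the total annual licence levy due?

$12,129.16

1 Jan – 21 Nov 2010: 325 days at 3.3% → $393,000 × 3.3% × 325/365 = $11,547.7397
22 Nov – 31 Dec 2010: 40 days at 1.35% → $393,000 × 1.35% × 40/365 = $581.4247
Total = $12,129.1644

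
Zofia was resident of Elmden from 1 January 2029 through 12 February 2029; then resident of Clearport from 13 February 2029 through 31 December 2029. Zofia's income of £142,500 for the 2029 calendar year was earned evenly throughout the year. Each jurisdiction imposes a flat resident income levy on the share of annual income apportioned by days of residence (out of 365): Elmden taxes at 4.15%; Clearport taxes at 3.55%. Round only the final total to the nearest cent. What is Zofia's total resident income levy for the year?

Elmden, 1 January – 12 February 2029: 43 days → £142,500 × 4.15% × 43/365 = £696.6884
Clearport, 13 February – 31 December 2029: 322 days → £142,500 × 3.55% × 322/365 = £4,462.7877
Total = £5,159.4760

£5,159.48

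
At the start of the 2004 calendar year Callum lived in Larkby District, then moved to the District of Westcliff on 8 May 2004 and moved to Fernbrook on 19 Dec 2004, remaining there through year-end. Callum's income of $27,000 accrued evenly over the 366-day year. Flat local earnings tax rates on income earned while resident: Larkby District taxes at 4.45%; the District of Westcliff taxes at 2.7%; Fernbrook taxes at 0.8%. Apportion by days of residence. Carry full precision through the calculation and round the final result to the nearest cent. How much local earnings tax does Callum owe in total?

$876.02

Larkby District, 1 Jan – 7 May 2004: 128 days → $27,000 × 4.45% × 128/366 = $420.1967
The District of Westcliff, 8 May – 18 Dec 2004: 225 days → $27,000 × 2.7% × 225/366 = $448.1557
Fernbrook, 19 Dec – 31 Dec 2004: 13 days → $27,000 × 0.8% × 13/366 = $7.6721
Total = $876.0246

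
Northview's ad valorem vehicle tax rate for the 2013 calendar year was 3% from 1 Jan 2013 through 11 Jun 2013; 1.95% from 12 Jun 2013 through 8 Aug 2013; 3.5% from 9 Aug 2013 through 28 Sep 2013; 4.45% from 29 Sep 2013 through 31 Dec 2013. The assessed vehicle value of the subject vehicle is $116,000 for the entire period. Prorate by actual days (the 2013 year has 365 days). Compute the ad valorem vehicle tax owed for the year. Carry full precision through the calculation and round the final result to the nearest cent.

1 Jan – 11 Jun 2013: 162 days at 3% → $116,000 × 3% × 162/365 = $1,544.5479
12 Jun – 8 Aug 2013: 58 days at 1.95% → $116,000 × 1.95% × 58/365 = $359.4411
9 Aug – 28 Sep 2013: 51 days at 3.5% → $116,000 × 3.5% × 51/365 = $567.2877
29 Sep – 31 Dec 2013: 94 days at 4.45% → $116,000 × 4.45% × 94/365 = $1,329.3918
Total = $3,800.6685

$3,800.67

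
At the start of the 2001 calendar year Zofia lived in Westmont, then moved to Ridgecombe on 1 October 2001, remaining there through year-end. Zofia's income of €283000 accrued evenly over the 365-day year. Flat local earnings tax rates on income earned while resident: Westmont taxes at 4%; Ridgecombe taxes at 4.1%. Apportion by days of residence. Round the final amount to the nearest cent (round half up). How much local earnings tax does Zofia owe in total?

€11391.33

Westmont, 1 January – 30 September 2001: 273 days → €283000 × 4% × 273/365 = €8466.7397
Ridgecombe, 1 October – 31 December 2001: 92 days → €283000 × 4.1% × 92/365 = €2924.5918
Total = €11391.3315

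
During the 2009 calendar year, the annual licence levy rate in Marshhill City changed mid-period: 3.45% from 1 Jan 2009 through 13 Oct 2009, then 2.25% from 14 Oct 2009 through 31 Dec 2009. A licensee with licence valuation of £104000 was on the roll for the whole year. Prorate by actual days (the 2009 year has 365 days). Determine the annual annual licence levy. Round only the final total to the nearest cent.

1 Jan – 13 Oct 2009: 286 days at 3.45% → £104000 × 3.45% × 286/365 = £2811.4192
14 Oct – 31 Dec 2009: 79 days at 2.25% → £104000 × 2.25% × 79/365 = £506.4658
Total = £3317.8849

£3317.88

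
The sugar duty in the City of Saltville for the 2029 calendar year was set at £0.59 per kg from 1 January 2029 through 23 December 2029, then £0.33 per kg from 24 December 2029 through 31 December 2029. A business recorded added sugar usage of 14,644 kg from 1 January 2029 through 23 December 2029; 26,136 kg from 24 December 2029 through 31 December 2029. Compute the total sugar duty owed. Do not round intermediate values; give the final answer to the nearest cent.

1 January – 23 December 2029: 14,644 kg at £0.59/kg → £8,639.96
24 December – 31 December 2029: 26,136 kg at £0.33/kg → £8,624.88

£17,264.84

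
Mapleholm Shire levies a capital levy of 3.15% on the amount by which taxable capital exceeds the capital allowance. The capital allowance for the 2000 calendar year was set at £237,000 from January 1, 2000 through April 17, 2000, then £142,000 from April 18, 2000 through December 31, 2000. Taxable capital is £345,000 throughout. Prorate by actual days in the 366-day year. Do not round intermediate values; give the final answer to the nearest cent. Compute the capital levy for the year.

January 1 – April 17, 2000: 108 days, exemption £237,000 → (£345,000 − £237,000) × 3.15% × 108/366 = £1,003.8689
April 18 – December 31, 2000: 258 days, exemption £142,000 → (£345,000 − £142,000) × 3.15% × 258/366 = £4,507.5984
Total = £5,511.4672

£5,511.47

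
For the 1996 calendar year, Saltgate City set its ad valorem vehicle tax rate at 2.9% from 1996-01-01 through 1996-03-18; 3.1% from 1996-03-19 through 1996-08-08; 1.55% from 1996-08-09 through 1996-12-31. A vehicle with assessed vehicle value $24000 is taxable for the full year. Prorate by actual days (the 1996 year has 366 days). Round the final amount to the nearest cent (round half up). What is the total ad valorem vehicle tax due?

1996-01-01 to 1996-03-18: 78 days at 2.9% → $24000 × 2.9% × 78/366 = $148.3279
1996-03-19 to 1996-08-08: 143 days at 3.1% → $24000 × 3.1% × 143/366 = $290.6885
1996-08-09 to 1996-12-31: 145 days at 1.55% → $24000 × 1.55% × 145/366 = $147.3770
Total = $586.3934

$586.39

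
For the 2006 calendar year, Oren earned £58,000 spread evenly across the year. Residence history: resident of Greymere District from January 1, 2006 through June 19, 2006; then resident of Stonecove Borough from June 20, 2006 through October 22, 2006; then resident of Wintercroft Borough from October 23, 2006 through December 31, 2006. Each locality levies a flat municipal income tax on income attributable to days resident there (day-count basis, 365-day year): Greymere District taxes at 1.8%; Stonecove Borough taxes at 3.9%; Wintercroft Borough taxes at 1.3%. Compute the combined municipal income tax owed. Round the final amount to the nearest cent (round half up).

Greymere District, January 1 – June 19, 2006: 170 days → £58,000 × 1.8% × 170/365 = £486.2466
Stonecove Borough, June 20 – October 22, 2006: 125 days → £58,000 × 3.9% × 125/365 = £774.6575
Wintercroft Borough, October 23 – December 31, 2006: 70 days → £58,000 × 1.3% × 70/365 = £144.6027
Total = £1,405.5068

£1,405.51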